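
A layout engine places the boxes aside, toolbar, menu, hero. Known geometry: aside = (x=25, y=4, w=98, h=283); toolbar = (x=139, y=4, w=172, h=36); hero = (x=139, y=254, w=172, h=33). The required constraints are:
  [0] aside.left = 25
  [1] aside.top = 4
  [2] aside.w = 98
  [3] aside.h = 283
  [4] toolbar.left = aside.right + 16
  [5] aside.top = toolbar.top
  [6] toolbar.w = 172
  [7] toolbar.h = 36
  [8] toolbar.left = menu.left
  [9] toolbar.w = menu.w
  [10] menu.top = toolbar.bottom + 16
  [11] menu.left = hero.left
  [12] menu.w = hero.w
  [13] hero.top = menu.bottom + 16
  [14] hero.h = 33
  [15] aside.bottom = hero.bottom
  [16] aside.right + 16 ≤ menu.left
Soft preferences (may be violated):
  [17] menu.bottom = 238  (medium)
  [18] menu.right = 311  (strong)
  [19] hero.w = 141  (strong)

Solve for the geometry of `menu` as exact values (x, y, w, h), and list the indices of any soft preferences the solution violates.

menu = (x=139, y=56, w=172, h=182)
violated soft preferences: 19

1. menu.x = 139  [toolbar.left = menu.left]
2. menu.w = 172  [toolbar.w = menu.w]
3. menu.y = 56  [menu.top = toolbar.bottom + 16]
4. menu.h = 182  [hero.top = menu.bottom + 16]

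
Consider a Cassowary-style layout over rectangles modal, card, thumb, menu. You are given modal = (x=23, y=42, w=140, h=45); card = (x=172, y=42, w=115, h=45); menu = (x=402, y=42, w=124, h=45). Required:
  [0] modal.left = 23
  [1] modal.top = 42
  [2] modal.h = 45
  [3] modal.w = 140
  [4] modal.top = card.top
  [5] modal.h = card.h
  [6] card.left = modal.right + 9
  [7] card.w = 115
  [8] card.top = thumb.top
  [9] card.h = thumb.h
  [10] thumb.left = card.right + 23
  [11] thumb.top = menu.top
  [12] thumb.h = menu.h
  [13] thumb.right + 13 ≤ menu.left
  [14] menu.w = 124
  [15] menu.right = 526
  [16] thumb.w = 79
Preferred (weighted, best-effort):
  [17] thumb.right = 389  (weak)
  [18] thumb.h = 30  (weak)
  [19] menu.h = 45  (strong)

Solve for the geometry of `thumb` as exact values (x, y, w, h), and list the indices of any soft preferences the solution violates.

1. thumb.y = 42  [card.top = thumb.top]
2. thumb.h = 45  [card.h = thumb.h]
3. thumb.x = 310  [thumb.left = card.right + 23]
4. thumb.w = 79  [thumb.w = 79]

thumb = (x=310, y=42, w=79, h=45)
violated soft preferences: 18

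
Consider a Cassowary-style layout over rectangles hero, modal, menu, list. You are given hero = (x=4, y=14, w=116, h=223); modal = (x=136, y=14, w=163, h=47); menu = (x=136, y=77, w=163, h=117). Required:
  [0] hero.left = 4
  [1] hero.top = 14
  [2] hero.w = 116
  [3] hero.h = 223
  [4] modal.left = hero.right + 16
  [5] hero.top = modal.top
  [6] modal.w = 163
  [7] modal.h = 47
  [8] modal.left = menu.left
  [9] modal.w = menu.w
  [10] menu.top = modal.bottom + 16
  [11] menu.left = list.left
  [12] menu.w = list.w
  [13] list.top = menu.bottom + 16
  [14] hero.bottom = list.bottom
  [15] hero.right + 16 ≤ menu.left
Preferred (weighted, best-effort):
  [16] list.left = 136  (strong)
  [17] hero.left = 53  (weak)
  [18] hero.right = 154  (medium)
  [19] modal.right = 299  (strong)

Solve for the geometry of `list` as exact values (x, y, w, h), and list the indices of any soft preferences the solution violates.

1. list.x = 136  [menu.left = list.left]
2. list.w = 163  [menu.w = list.w]
3. list.y = 210  [list.top = menu.bottom + 16]
4. list.h = 27  [hero.bottom = list.bottom]

list = (x=136, y=210, w=163, h=27)
violated soft preferences: 17, 18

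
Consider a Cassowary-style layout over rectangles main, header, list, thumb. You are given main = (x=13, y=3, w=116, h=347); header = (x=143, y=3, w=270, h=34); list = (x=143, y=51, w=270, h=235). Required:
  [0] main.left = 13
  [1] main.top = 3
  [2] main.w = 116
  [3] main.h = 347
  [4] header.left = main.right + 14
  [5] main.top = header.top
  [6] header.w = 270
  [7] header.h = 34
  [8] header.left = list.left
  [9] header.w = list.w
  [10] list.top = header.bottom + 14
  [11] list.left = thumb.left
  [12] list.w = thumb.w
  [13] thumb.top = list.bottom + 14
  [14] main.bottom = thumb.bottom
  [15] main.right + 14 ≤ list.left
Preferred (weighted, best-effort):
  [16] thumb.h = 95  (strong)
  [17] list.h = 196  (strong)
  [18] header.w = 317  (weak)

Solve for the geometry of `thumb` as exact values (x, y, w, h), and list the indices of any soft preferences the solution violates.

1. thumb.x = 143  [list.left = thumb.left]
2. thumb.w = 270  [list.w = thumb.w]
3. thumb.y = 300  [thumb.top = list.bottom + 14]
4. thumb.h = 50  [main.bottom = thumb.bottom]

thumb = (x=143, y=300, w=270, h=50)
violated soft preferences: 16, 17, 18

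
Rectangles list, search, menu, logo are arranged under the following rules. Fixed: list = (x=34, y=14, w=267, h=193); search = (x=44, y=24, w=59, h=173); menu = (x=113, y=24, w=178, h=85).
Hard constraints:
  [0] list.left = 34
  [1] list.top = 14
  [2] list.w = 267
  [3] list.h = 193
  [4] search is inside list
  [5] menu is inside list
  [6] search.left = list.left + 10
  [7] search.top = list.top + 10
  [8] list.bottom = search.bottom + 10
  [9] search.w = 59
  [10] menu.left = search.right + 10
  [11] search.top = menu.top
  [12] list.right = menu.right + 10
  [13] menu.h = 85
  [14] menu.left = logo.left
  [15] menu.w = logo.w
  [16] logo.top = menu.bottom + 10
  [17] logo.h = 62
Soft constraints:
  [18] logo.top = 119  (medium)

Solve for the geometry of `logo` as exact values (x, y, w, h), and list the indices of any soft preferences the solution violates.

logo = (x=113, y=119, w=178, h=62)
violated soft preferences: none

1. logo.x = 113  [menu.left = logo.left]
2. logo.w = 178  [menu.w = logo.w]
3. logo.y = 119  [logo.top = menu.bottom + 10]
4. logo.h = 62  [logo.h = 62]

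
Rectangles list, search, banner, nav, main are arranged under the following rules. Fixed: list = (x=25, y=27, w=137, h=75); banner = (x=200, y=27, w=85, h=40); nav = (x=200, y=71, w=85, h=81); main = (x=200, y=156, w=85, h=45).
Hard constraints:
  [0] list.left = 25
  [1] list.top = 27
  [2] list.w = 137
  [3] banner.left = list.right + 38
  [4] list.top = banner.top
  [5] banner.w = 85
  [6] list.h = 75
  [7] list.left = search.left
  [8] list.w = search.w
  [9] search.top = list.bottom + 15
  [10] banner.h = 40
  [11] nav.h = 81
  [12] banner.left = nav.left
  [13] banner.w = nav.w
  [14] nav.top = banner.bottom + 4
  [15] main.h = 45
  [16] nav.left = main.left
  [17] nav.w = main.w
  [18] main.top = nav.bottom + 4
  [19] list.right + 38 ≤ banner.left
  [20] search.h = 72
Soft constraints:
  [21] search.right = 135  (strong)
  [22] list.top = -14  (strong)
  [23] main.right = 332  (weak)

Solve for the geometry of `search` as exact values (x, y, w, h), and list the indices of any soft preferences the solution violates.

1. search.x = 25  [list.left = search.left]
2. search.w = 137  [list.w = search.w]
3. search.y = 117  [search.top = list.bottom + 15]
4. search.h = 72  [search.h = 72]

search = (x=25, y=117, w=137, h=72)
violated soft preferences: 21, 22, 23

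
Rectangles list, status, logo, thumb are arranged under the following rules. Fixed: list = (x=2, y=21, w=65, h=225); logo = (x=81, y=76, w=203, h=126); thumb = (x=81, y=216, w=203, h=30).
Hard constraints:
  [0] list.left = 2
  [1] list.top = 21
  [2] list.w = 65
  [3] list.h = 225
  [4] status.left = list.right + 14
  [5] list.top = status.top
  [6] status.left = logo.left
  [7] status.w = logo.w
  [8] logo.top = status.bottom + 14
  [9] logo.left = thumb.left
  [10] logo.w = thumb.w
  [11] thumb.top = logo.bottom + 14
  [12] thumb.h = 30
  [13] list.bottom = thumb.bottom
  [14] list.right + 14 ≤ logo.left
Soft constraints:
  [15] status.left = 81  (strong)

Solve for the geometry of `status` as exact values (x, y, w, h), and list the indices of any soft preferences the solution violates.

status = (x=81, y=21, w=203, h=41)
violated soft preferences: none

1. status.x = 81  [status.left = list.right + 14]
2. status.y = 21  [list.top = status.top]
3. status.w = 203  [status.w = logo.w]
4. status.h = 41  [logo.top = status.bottom + 14]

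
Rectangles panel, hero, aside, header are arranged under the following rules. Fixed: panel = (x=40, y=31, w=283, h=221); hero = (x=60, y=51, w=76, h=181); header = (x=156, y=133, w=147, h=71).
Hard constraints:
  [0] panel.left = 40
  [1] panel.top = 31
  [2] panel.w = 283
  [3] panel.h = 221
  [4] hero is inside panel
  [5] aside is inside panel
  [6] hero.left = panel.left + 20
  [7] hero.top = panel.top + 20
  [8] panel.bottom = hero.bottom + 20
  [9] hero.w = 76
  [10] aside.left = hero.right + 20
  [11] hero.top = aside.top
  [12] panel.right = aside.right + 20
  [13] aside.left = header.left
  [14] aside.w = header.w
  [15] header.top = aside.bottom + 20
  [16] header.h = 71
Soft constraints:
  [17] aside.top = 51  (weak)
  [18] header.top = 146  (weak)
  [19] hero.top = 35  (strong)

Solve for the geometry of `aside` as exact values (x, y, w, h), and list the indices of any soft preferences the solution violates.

aside = (x=156, y=51, w=147, h=62)
violated soft preferences: 18, 19

1. aside.x = 156  [aside.left = hero.right + 20]
2. aside.y = 51  [hero.top = aside.top]
3. aside.w = 147  [panel.right = aside.right + 20]
4. aside.h = 62  [header.top = aside.bottom + 20]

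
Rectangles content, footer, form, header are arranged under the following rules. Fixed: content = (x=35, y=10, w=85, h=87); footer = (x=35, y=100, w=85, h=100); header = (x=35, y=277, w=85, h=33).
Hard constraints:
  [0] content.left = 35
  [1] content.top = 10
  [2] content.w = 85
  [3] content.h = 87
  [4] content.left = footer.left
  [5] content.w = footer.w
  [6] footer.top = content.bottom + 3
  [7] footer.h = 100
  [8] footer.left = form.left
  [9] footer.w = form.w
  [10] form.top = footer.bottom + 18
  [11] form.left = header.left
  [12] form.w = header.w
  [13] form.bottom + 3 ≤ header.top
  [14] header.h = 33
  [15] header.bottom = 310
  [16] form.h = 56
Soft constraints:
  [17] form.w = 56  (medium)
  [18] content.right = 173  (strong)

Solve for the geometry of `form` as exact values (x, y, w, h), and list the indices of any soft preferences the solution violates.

form = (x=35, y=218, w=85, h=56)
violated soft preferences: 17, 18

1. form.x = 35  [footer.left = form.left]
2. form.w = 85  [footer.w = form.w]
3. form.y = 218  [form.top = footer.bottom + 18]
4. form.h = 56  [form.h = 56]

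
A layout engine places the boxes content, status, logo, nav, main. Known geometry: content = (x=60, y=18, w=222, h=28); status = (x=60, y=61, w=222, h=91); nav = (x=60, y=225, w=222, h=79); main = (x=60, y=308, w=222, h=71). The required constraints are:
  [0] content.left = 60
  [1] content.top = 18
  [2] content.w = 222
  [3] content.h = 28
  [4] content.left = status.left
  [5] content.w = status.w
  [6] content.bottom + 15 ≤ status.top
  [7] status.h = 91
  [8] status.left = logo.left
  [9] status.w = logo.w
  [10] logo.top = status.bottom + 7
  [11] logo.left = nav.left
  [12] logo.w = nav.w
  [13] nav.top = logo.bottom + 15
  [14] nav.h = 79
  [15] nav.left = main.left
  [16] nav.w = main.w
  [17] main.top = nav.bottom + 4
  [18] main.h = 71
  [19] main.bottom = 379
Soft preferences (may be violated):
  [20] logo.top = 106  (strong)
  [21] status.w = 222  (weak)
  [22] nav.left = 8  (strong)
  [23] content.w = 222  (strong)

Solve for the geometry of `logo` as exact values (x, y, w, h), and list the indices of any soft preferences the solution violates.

logo = (x=60, y=159, w=222, h=51)
violated soft preferences: 20, 22

1. logo.x = 60  [status.left = logo.left]
2. logo.w = 222  [status.w = logo.w]
3. logo.y = 159  [logo.top = status.bottom + 7]
4. logo.h = 51  [nav.top = logo.bottom + 15]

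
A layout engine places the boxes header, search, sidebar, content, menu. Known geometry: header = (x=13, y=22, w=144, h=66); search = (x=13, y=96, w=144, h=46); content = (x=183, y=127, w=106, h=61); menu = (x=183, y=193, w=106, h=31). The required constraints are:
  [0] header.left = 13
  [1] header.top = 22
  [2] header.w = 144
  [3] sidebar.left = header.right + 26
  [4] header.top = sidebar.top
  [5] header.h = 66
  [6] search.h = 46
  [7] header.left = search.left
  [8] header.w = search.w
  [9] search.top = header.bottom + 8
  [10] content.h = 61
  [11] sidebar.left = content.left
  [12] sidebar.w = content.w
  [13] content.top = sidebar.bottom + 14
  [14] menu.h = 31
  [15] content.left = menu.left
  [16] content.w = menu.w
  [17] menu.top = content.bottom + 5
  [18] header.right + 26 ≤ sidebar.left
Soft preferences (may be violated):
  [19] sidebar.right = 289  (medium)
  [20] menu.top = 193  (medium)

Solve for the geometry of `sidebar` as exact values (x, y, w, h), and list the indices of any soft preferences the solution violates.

1. sidebar.x = 183  [sidebar.left = header.right + 26]
2. sidebar.y = 22  [header.top = sidebar.top]
3. sidebar.w = 106  [sidebar.w = content.w]
4. sidebar.h = 91  [content.top = sidebar.bottom + 14]

sidebar = (x=183, y=22, w=106, h=91)
violated soft preferences: none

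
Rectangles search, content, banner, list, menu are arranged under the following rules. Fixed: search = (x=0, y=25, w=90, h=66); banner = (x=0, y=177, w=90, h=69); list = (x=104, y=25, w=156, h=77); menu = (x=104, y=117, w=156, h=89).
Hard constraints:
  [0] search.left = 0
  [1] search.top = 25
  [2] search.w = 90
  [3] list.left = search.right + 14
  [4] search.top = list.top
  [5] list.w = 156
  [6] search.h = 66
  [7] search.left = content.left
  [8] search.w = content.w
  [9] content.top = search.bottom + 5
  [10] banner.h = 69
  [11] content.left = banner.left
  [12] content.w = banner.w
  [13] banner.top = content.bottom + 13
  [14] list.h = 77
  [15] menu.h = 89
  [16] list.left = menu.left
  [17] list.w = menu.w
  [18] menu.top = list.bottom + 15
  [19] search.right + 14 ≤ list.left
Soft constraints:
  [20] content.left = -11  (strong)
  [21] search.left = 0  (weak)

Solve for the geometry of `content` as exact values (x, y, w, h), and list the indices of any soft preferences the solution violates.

1. content.x = 0  [search.left = content.left]
2. content.w = 90  [search.w = content.w]
3. content.y = 96  [content.top = search.bottom + 5]
4. content.h = 68  [banner.top = content.bottom + 13]

content = (x=0, y=96, w=90, h=68)
violated soft preferences: 20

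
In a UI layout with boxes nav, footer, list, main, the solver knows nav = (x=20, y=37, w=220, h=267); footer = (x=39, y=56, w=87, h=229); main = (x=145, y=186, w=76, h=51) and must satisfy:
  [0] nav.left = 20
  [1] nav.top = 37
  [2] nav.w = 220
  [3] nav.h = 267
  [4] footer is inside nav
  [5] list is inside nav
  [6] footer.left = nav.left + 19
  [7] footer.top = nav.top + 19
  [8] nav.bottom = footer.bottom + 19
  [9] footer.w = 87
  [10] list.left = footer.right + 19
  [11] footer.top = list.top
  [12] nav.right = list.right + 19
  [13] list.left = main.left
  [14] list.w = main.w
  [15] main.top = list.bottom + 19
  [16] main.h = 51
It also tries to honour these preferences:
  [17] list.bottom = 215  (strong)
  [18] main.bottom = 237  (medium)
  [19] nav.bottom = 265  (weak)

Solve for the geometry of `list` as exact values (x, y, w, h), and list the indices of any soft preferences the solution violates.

list = (x=145, y=56, w=76, h=111)
violated soft preferences: 17, 19

1. list.x = 145  [list.left = footer.right + 19]
2. list.y = 56  [footer.top = list.top]
3. list.w = 76  [nav.right = list.right + 19]
4. list.h = 111  [main.top = list.bottom + 19]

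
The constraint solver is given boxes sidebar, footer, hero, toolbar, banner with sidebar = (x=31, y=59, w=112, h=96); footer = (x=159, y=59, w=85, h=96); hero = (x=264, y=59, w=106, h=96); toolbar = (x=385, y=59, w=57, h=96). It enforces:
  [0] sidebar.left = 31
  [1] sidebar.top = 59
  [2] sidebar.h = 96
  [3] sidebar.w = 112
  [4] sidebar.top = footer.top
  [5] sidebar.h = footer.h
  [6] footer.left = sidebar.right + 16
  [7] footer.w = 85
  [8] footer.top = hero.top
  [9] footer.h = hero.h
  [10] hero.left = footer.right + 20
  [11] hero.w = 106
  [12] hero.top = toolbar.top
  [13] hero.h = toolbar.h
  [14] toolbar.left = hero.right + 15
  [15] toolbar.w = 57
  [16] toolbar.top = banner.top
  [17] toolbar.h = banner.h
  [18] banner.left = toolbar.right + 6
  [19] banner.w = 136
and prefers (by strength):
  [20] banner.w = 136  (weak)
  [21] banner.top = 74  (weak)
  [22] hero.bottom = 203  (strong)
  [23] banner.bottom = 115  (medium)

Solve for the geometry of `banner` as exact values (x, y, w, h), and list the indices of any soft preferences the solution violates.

1. banner.y = 59  [toolbar.top = banner.top]
2. banner.h = 96  [toolbar.h = banner.h]
3. banner.x = 448  [banner.left = toolbar.right + 6]
4. banner.w = 136  [banner.w = 136]

banner = (x=448, y=59, w=136, h=96)
violated soft preferences: 21, 22, 23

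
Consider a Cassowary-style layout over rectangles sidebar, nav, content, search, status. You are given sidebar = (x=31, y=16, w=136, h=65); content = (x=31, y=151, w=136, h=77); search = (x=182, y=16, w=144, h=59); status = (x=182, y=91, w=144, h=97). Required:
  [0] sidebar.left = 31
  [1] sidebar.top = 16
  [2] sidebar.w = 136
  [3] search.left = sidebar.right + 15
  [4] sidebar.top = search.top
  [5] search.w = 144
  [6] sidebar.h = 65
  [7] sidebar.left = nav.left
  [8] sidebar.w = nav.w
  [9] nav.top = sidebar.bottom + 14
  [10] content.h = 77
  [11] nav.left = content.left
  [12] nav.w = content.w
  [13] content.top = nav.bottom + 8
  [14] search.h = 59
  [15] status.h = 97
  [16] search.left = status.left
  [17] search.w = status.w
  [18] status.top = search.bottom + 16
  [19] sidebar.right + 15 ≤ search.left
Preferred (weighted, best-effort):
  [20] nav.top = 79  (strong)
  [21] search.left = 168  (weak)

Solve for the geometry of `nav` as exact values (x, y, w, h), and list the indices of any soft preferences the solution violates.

nav = (x=31, y=95, w=136, h=48)
violated soft preferences: 20, 21

1. nav.x = 31  [sidebar.left = nav.left]
2. nav.w = 136  [sidebar.w = nav.w]
3. nav.y = 95  [nav.top = sidebar.bottom + 14]
4. nav.h = 48  [content.top = nav.bottom + 8]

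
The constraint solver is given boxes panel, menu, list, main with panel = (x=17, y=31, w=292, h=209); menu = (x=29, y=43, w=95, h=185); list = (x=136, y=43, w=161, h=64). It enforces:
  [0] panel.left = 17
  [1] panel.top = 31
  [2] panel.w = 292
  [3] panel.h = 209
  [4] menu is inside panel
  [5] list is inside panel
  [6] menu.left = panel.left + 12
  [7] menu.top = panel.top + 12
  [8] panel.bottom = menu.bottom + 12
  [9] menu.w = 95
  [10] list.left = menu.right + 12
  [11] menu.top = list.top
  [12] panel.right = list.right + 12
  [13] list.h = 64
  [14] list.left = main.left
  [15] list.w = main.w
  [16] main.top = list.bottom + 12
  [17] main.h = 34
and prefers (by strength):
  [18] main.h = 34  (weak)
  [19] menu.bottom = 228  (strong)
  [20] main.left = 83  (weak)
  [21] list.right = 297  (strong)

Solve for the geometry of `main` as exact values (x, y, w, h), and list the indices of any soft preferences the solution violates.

1. main.x = 136  [list.left = main.left]
2. main.w = 161  [list.w = main.w]
3. main.y = 119  [main.top = list.bottom + 12]
4. main.h = 34  [main.h = 34]

main = (x=136, y=119, w=161, h=34)
violated soft preferences: 20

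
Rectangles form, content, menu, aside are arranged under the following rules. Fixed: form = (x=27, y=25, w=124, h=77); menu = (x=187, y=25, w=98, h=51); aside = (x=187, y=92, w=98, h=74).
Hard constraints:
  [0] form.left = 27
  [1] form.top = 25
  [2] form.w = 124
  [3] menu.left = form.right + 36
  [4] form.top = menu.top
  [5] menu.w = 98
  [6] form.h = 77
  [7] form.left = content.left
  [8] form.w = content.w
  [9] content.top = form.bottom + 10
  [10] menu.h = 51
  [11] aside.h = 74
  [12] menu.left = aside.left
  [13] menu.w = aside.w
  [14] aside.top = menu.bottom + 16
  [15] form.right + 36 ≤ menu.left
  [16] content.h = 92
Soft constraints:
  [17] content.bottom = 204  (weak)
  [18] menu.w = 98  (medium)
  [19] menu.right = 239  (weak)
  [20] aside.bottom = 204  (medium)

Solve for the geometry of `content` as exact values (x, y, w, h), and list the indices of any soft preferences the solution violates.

content = (x=27, y=112, w=124, h=92)
violated soft preferences: 19, 20

1. content.x = 27  [form.left = content.left]
2. content.w = 124  [form.w = content.w]
3. content.y = 112  [content.top = form.bottom + 10]
4. content.h = 92  [content.h = 92]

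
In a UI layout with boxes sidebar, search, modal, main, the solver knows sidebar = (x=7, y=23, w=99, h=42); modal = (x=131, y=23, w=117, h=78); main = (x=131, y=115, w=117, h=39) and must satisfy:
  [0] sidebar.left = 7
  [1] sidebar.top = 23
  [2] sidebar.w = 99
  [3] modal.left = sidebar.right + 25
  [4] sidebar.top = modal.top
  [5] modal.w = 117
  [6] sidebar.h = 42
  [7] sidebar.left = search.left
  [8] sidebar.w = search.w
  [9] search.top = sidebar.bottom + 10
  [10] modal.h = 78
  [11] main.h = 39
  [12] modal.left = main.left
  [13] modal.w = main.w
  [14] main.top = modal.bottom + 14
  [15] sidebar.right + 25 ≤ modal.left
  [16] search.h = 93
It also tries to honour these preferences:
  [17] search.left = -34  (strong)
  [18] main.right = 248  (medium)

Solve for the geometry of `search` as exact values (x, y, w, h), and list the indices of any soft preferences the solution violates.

search = (x=7, y=75, w=99, h=93)
violated soft preferences: 17

1. search.x = 7  [sidebar.left = search.left]
2. search.w = 99  [sidebar.w = search.w]
3. search.y = 75  [search.top = sidebar.bottom + 10]
4. search.h = 93  [search.h = 93]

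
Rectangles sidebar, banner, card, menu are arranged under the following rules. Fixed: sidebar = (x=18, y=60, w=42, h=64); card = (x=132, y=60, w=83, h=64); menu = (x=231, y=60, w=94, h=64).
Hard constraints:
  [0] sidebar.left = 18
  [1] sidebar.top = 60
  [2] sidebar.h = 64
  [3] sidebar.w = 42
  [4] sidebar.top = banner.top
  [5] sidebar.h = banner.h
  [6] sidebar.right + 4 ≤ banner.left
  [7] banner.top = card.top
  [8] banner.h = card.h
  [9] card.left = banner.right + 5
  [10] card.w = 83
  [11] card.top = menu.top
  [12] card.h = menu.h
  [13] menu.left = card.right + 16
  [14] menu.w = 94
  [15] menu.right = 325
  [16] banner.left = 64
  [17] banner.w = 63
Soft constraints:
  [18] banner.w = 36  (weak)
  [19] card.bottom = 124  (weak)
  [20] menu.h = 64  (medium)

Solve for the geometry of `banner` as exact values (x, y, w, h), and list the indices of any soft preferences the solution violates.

banner = (x=64, y=60, w=63, h=64)
violated soft preferences: 18

1. banner.y = 60  [sidebar.top = banner.top]
2. banner.h = 64  [sidebar.h = banner.h]
3. banner.x = 64  [banner.left = 64]
4. banner.w = 63  [banner.w = 63]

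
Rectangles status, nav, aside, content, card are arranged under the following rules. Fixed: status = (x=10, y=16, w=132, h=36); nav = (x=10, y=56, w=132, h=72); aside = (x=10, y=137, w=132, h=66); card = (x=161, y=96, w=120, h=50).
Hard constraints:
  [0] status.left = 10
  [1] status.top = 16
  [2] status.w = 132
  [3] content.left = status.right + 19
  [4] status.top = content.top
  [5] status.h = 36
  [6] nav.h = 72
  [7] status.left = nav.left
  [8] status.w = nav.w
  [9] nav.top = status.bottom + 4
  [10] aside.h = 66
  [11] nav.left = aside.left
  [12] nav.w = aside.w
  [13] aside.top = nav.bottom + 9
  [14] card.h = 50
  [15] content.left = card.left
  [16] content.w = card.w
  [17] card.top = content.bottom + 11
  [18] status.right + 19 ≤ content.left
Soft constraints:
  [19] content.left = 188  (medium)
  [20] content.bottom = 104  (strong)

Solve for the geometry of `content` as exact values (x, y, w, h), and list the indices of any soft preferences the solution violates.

1. content.x = 161  [content.left = status.right + 19]
2. content.y = 16  [status.top = content.top]
3. content.w = 120  [content.w = card.w]
4. content.h = 69  [card.top = content.bottom + 11]

content = (x=161, y=16, w=120, h=69)
violated soft preferences: 19, 20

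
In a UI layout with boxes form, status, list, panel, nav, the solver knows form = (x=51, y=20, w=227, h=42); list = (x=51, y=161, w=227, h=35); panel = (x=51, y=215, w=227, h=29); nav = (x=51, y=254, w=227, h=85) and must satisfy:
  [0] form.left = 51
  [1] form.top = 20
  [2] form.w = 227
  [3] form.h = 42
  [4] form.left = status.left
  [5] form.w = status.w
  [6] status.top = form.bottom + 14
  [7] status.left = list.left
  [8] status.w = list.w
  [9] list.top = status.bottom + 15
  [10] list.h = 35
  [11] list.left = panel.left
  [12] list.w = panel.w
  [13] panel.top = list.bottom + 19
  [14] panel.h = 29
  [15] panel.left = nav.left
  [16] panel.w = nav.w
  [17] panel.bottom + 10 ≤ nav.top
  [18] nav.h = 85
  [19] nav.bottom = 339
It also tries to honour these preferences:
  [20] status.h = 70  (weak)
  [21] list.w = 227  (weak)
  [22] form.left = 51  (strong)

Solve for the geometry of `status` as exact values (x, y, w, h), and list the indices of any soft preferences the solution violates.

status = (x=51, y=76, w=227, h=70)
violated soft preferences: none

1. status.x = 51  [form.left = status.left]
2. status.w = 227  [form.w = status.w]
3. status.y = 76  [status.top = form.bottom + 14]
4. status.h = 70  [list.top = status.bottom + 15]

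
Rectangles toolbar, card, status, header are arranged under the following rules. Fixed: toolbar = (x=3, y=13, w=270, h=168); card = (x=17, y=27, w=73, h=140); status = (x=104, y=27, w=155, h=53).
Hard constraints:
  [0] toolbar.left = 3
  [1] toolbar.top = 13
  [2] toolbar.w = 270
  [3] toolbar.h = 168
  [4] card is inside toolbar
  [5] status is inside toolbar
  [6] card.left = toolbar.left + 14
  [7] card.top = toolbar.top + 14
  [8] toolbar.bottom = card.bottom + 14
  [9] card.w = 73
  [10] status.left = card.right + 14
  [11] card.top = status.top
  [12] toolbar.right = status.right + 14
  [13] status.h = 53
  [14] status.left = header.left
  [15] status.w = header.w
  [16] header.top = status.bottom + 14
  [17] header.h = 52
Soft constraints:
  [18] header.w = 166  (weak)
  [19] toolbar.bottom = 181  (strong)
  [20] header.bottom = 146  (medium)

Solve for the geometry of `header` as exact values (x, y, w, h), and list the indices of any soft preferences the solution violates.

header = (x=104, y=94, w=155, h=52)
violated soft preferences: 18

1. header.x = 104  [status.left = header.left]
2. header.w = 155  [status.w = header.w]
3. header.y = 94  [header.top = status.bottom + 14]
4. header.h = 52  [header.h = 52]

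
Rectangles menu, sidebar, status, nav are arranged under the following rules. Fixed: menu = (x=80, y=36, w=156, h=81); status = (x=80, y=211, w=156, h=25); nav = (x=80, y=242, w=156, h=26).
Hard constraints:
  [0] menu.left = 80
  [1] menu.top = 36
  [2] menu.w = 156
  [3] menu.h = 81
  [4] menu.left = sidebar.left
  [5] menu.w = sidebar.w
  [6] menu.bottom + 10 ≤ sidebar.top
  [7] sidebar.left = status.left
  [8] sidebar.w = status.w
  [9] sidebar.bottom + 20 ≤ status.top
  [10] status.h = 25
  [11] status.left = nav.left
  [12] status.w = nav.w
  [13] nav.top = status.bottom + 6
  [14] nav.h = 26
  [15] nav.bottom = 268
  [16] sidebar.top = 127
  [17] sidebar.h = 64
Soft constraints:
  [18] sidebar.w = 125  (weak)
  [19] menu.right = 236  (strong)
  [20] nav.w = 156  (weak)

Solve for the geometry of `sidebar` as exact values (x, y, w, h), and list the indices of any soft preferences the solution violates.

sidebar = (x=80, y=127, w=156, h=64)
violated soft preferences: 18

1. sidebar.x = 80  [menu.left = sidebar.left]
2. sidebar.w = 156  [menu.w = sidebar.w]
3. sidebar.y = 127  [sidebar.top = 127]
4. sidebar.h = 64  [sidebar.h = 64]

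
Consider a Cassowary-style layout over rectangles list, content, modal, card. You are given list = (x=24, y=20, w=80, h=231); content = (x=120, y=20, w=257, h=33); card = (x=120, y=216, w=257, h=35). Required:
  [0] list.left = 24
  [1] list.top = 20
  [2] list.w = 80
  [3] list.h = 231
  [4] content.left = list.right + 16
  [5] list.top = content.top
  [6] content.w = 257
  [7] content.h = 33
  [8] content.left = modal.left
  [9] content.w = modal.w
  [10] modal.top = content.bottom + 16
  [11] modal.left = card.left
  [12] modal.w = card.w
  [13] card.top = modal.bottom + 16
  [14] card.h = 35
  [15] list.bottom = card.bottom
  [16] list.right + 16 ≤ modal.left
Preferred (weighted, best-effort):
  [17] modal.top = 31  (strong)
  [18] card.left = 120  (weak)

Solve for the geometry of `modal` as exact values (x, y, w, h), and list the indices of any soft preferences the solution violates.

modal = (x=120, y=69, w=257, h=131)
violated soft preferences: 17

1. modal.x = 120  [content.left = modal.left]
2. modal.w = 257  [content.w = modal.w]
3. modal.y = 69  [modal.top = content.bottom + 16]
4. modal.h = 131  [card.top = modal.bottom + 16]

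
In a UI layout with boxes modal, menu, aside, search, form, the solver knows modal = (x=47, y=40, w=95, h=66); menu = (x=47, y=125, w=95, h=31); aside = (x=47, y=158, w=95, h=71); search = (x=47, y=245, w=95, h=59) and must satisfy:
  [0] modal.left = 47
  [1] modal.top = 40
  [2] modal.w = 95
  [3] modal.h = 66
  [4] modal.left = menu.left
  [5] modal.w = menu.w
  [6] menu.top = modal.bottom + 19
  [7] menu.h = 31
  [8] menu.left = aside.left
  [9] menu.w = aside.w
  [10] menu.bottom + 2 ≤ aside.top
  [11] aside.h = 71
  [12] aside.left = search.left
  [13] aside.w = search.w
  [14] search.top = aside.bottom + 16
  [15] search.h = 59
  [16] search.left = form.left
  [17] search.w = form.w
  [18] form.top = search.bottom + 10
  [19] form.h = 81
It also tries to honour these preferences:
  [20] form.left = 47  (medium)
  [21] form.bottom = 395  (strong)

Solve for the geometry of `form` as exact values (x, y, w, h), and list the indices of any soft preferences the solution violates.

1. form.x = 47  [search.left = form.left]
2. form.w = 95  [search.w = form.w]
3. form.y = 314  [form.top = search.bottom + 10]
4. form.h = 81  [form.h = 81]

form = (x=47, y=314, w=95, h=81)
violated soft preferences: none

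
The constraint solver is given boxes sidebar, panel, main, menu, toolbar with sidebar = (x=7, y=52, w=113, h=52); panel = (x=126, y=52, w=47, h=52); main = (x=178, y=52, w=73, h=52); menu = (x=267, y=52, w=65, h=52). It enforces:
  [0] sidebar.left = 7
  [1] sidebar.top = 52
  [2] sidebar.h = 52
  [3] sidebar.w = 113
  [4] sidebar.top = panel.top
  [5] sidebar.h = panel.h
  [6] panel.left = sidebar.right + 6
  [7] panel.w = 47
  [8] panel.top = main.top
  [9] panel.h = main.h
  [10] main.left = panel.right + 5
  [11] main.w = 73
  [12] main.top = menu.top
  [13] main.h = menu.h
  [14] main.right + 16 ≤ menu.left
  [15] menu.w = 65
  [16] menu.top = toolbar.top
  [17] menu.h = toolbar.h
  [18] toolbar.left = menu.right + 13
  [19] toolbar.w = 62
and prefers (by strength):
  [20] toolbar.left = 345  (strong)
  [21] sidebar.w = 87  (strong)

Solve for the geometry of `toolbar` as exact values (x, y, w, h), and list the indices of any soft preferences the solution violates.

toolbar = (x=345, y=52, w=62, h=52)
violated soft preferences: 21

1. toolbar.y = 52  [menu.top = toolbar.top]
2. toolbar.h = 52  [menu.h = toolbar.h]
3. toolbar.x = 345  [toolbar.left = menu.right + 13]
4. toolbar.w = 62  [toolbar.w = 62]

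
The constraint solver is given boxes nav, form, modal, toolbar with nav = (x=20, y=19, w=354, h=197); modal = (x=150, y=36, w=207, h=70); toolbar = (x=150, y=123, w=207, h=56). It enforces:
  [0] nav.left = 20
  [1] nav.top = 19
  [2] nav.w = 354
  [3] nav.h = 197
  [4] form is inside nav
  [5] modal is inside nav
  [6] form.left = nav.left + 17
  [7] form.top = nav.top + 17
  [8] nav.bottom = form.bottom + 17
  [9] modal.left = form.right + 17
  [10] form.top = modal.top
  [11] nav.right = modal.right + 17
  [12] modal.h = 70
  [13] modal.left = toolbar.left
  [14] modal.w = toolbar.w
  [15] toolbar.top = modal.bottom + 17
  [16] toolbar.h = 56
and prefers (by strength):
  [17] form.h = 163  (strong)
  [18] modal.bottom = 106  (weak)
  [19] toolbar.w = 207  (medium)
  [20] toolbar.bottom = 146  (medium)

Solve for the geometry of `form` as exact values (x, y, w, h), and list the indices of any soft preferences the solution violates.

1. form.x = 37  [form.left = nav.left + 17]
2. form.y = 36  [form.top = nav.top + 17]
3. form.h = 163  [nav.bottom = form.bottom + 17]
4. form.w = 96  [modal.left = form.right + 17]

form = (x=37, y=36, w=96, h=163)
violated soft preferences: 20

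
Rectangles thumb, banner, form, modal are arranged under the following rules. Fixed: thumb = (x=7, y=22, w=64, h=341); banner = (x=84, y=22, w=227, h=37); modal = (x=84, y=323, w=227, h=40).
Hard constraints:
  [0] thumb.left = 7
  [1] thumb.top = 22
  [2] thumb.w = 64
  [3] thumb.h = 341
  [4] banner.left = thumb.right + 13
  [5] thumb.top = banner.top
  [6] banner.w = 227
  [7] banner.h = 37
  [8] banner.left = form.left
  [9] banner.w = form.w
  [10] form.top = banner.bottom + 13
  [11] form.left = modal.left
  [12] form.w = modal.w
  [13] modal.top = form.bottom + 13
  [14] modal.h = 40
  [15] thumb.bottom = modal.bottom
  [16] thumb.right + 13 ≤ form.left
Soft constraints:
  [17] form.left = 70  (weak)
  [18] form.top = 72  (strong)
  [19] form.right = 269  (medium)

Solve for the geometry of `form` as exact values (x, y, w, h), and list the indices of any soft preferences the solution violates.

1. form.x = 84  [banner.left = form.left]
2. form.w = 227  [banner.w = form.w]
3. form.y = 72  [form.top = banner.bottom + 13]
4. form.h = 238  [modal.top = form.bottom + 13]

form = (x=84, y=72, w=227, h=238)
violated soft preferences: 17, 19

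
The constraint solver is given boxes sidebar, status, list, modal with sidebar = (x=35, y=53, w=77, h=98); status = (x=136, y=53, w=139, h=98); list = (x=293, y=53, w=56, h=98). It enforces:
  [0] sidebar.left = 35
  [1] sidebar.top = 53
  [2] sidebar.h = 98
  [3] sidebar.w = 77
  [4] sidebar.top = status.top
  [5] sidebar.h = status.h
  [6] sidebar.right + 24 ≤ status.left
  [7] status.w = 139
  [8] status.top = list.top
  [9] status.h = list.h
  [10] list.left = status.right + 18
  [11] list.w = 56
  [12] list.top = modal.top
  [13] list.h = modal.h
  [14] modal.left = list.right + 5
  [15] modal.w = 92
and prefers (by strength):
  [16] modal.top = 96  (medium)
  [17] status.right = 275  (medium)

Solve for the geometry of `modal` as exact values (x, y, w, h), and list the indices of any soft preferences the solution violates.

modal = (x=354, y=53, w=92, h=98)
violated soft preferences: 16

1. modal.y = 53  [list.top = modal.top]
2. modal.h = 98  [list.h = modal.h]
3. modal.x = 354  [modal.left = list.right + 5]
4. modal.w = 92  [modal.w = 92]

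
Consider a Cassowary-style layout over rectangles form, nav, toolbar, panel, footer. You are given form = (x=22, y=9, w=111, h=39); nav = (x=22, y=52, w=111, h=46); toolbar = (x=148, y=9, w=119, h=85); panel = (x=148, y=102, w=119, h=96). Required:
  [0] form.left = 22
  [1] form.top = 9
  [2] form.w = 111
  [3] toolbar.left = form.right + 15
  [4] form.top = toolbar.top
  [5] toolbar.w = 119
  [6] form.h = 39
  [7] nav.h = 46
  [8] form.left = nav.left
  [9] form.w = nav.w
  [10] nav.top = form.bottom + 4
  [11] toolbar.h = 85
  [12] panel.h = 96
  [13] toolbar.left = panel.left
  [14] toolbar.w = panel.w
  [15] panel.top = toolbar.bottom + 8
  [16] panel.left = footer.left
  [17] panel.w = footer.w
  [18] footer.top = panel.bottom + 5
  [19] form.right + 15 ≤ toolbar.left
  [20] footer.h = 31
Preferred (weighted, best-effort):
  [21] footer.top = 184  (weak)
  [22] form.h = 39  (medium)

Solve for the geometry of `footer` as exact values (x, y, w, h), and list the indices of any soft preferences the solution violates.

1. footer.x = 148  [panel.left = footer.left]
2. footer.w = 119  [panel.w = footer.w]
3. footer.y = 203  [footer.top = panel.bottom + 5]
4. footer.h = 31  [footer.h = 31]

footer = (x=148, y=203, w=119, h=31)
violated soft preferences: 21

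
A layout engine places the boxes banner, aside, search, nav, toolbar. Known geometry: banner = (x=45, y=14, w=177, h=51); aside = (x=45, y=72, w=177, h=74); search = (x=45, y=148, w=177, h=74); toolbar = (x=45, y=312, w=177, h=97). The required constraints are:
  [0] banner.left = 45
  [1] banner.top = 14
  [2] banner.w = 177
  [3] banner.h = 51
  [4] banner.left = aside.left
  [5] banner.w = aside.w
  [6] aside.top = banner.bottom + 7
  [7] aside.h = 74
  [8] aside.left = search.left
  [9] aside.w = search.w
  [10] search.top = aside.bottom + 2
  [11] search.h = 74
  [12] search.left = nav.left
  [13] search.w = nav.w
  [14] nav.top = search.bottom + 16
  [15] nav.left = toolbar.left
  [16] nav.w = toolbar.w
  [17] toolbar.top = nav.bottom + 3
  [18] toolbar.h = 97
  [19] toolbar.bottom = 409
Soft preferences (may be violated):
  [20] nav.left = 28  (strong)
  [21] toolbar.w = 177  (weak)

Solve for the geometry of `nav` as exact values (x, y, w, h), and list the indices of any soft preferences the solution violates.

1. nav.x = 45  [search.left = nav.left]
2. nav.w = 177  [search.w = nav.w]
3. nav.y = 238  [nav.top = search.bottom + 16]
4. nav.h = 71  [toolbar.top = nav.bottom + 3]

nav = (x=45, y=238, w=177, h=71)
violated soft preferences: 20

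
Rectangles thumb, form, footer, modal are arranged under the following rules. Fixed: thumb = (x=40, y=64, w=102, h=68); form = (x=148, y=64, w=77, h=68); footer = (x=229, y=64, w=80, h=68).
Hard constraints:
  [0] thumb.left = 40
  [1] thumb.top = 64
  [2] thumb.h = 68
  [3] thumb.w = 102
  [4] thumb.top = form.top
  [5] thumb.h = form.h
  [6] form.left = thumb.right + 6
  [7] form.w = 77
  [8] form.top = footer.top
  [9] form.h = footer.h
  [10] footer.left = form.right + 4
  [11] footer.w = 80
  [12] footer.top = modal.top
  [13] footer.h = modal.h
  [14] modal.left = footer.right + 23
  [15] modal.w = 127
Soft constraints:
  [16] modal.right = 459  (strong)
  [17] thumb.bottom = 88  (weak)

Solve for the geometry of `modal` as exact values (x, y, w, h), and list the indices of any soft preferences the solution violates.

modal = (x=332, y=64, w=127, h=68)
violated soft preferences: 17

1. modal.y = 64  [footer.top = modal.top]
2. modal.h = 68  [footer.h = modal.h]
3. modal.x = 332  [modal.left = footer.right + 23]
4. modal.w = 127  [modal.w = 127]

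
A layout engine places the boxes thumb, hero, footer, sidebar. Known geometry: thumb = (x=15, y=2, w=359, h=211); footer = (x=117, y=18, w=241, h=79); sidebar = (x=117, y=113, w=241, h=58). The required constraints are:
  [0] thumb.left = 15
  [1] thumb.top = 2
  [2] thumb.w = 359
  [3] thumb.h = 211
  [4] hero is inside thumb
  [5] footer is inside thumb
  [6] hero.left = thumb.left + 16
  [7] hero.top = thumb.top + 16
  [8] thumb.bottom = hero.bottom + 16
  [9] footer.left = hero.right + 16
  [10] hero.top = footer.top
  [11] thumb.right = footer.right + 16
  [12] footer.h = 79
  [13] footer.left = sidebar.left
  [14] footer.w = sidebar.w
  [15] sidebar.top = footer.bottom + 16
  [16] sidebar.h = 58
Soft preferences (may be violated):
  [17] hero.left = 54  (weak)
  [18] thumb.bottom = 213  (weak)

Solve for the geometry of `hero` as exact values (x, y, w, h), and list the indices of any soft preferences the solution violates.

1. hero.x = 31  [hero.left = thumb.left + 16]
2. hero.y = 18  [hero.top = thumb.top + 16]
3. hero.h = 179  [thumb.bottom = hero.bottom + 16]
4. hero.w = 70  [footer.left = hero.right + 16]

hero = (x=31, y=18, w=70, h=179)
violated soft preferences: 17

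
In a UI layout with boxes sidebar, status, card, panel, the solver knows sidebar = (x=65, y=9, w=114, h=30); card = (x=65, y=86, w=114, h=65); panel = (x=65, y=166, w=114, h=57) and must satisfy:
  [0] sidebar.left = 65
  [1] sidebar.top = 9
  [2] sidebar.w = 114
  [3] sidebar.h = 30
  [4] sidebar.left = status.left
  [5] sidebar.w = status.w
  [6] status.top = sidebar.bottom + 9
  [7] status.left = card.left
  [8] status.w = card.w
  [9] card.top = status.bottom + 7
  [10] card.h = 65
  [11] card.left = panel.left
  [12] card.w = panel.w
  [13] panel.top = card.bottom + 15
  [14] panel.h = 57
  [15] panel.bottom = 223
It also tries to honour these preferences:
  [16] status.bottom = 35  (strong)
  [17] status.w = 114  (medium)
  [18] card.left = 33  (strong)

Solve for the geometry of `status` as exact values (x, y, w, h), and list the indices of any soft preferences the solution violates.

1. status.x = 65  [sidebar.left = status.left]
2. status.w = 114  [sidebar.w = status.w]
3. status.y = 48  [status.top = sidebar.bottom + 9]
4. status.h = 31  [card.top = status.bottom + 7]

status = (x=65, y=48, w=114, h=31)
violated soft preferences: 16, 18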